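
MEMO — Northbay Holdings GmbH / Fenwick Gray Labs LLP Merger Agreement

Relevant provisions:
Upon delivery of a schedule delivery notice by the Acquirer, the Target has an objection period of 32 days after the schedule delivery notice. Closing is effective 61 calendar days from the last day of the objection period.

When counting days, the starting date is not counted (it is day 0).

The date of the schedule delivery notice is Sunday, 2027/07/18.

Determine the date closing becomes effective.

2027/10/19

The last day of the objection period: 32 calendar days after 2027/07/18 is 2027/08/19.
The date closing becomes effective: 2027/08/19 + 61 days = 2027/10/19.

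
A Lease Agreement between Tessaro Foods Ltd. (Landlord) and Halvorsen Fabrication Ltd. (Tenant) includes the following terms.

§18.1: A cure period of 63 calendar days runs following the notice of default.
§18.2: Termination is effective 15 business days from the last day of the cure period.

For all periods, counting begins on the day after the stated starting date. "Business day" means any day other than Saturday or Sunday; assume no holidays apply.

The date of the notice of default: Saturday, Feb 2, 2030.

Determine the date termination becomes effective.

Apr 26, 2030

The last day of the cure period: 63 calendar days after Feb 2, 2030 is Apr 6, 2030.
The date termination becomes effective: counting 15 business days from Saturday, Apr 6, 2030 (Apr 8, Apr 9, Apr 10, Apr 11, …, Apr 24, Apr 25, Apr 26, skipping weekends) reaches Friday, Apr 26, 2030.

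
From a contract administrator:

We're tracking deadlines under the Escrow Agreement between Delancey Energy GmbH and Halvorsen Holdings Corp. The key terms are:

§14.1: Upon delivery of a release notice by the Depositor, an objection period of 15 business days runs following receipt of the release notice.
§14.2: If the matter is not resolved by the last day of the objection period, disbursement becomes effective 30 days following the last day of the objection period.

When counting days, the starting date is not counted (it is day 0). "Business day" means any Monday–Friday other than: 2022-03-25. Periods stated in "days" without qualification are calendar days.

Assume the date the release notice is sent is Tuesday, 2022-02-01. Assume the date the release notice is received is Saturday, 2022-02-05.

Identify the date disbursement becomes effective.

The last day of the objection period: 15 business days after Saturday, 2022-02-05, skipping weekends — Feb 7, Feb 8, Feb 9, Feb 10, …, Feb 23, Feb 24, Feb 25 — lands on Friday, 2022-02-25.
The date disbursement becomes effective: 30 calendar days after 2022-02-25 is 2022-03-27.

2022-03-27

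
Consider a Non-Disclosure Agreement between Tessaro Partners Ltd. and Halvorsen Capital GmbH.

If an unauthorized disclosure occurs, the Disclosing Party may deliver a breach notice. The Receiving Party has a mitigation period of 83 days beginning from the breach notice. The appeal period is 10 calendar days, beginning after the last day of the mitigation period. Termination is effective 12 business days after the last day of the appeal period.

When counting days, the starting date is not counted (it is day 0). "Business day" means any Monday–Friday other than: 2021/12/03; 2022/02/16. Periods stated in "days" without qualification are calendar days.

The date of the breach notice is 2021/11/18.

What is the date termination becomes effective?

2022/03/08

Adding 83 calendar days to 2021/11/18 gives 2022/02/09, which is the last day of the mitigation period.
The last day of the appeal period: 2022/02/09 + 10 days = 2022/02/19.
The date termination becomes effective: 12 business days after Saturday, 2022/02/19, skipping weekends — Feb 21, Feb 22, Feb 23, Feb 24, …, Mar 4, Mar 7, Mar 8 — lands on Tuesday, 2022/03/08.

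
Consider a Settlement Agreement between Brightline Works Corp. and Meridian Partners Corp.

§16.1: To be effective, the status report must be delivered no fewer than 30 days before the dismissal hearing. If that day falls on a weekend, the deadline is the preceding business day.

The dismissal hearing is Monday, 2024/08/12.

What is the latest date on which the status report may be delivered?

2024/07/12

2024/08/12 minus 30 days is 2024/07/13. That is a Saturday, so the deadline moves back to Friday, 2024/07/12.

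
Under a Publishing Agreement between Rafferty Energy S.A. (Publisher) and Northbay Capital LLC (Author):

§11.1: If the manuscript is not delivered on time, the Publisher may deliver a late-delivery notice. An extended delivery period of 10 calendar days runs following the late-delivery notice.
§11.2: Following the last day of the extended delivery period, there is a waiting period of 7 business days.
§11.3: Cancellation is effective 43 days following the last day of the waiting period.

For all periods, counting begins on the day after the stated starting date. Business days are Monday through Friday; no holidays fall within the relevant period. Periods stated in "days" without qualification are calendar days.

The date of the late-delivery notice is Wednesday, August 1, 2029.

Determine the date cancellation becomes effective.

Adding 10 calendar days to August 1, 2029 gives August 11, 2029, which is the last day of the extended delivery period.
From Saturday, August 11, 2029, 7 business days (Aug 13, Aug 14, Aug 15, Aug 16, Aug 17, Aug 20, Aug 21, skipping weekends) brings us to Tuesday, August 21, 2029, which is the last day of the waiting period.
Adding 43 calendar days to August 21, 2029 gives October 3, 2029, which is the date cancellation becomes effective.

October 3, 2029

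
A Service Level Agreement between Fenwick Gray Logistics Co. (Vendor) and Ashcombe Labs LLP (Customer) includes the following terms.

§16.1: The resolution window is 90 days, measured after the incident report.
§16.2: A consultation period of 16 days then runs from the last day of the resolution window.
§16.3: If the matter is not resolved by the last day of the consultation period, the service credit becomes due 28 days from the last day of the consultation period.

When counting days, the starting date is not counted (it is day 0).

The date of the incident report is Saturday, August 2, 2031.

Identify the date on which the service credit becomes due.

The last day of the resolution window: August 2, 2031 + 90 days = October 31, 2031.
The last day of the consultation period: October 31, 2031 + 16 days = November 16, 2031.
The date on which the service credit becomes due: 28 calendar days after November 16, 2031 is December 14, 2031.

December 14, 2031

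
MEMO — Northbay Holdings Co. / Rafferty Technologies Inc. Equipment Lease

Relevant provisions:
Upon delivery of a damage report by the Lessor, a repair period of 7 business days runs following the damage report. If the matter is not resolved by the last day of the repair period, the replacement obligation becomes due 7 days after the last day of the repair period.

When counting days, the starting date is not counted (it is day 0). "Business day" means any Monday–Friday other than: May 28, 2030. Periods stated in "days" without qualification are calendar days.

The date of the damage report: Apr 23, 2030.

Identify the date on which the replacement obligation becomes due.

May 9, 2030

From Tuesday, Apr 23, 2030, 7 business days (Apr 24, Apr 25, Apr 26, Apr 29, Apr 30, May 1, May 2, skipping weekends) brings us to Thursday, May 2, 2030, which is the last day of the repair period.
The date on which the replacement obligation becomes due: May 2, 2030 + 7 days = May 9, 2030.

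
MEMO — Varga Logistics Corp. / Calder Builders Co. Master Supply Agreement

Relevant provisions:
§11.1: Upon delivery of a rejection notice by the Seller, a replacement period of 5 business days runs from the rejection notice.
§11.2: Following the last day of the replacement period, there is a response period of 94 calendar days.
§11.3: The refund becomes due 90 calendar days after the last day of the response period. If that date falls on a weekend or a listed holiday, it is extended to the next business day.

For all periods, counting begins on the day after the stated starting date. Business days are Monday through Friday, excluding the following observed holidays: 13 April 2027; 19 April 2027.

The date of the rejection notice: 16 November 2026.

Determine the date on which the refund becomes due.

From Monday, 16 November 2026, 5 business days (Nov 17, Nov 18, Nov 19, Nov 20, Nov 23, skipping weekends) brings us to Monday, 23 November 2026, which is the last day of the replacement period.
The last day of the response period: 23 November 2026 + 94 days = 25 February 2027.
The date on which the refund becomes due: 90 calendar days after 25 February 2027 is 26 May 2027. 26 May 2027 is a Wednesday and is not a listed holiday, so no roll-forward applies.

26 May 2027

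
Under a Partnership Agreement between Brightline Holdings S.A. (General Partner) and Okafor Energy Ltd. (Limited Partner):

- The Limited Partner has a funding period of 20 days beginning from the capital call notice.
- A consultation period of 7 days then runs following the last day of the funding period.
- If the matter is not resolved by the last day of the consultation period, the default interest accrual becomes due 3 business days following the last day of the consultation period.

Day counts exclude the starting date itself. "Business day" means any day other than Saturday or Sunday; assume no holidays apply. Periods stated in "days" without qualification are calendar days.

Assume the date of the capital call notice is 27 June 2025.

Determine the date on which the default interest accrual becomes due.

The last day of the funding period: 20 calendar days after 27 June 2025 is 17 July 2025.
The last day of the consultation period: 7 calendar days after 17 July 2025 is 24 July 2025.
The date on which the default interest accrual becomes due: counting 3 business days from Thursday, 24 July 2025 (Jul 25, Jul 28, Jul 29, skipping weekends) reaches Tuesday, 29 July 2025.

29 July 2025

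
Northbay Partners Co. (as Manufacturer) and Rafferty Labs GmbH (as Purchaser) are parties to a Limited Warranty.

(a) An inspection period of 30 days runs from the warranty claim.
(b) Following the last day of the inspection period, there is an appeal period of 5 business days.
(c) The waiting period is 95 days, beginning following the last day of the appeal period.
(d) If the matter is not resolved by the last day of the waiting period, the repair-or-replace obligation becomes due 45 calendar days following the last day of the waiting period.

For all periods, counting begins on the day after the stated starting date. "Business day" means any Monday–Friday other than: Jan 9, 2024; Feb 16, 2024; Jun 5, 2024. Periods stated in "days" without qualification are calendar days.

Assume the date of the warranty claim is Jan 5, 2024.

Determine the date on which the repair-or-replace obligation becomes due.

Adding 30 calendar days to Jan 5, 2024 gives Feb 4, 2024, which is the last day of the inspection period.
The last day of the appeal period: counting 5 business days from Sunday, Feb 4, 2024 (Feb 5, Feb 6, Feb 7, Feb 8, Feb 9, skipping weekends) reaches Friday, Feb 9, 2024.
The last day of the waiting period: 95 calendar days after Feb 9, 2024 is May 14, 2024.
The date on which the repair-or-replace obligation becomes due: May 14, 2024 + 45 days = Jun 28, 2024.

Jun 28, 2024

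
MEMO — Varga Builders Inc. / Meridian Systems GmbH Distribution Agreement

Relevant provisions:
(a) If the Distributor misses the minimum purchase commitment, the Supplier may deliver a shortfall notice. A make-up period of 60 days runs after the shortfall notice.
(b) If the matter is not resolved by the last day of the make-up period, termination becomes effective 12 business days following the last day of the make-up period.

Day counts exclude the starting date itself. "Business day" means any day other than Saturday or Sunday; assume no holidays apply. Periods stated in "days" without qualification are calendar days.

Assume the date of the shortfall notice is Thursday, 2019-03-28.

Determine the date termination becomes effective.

2019-06-12

The last day of the make-up period: 2019-03-28 + 60 days = 2019-05-27.
The date termination becomes effective: counting 12 business days from Monday, 2019-05-27 (May 28, May 29, May 30, May 31, …, Jun 10, Jun 11, Jun 12, skipping weekends) reaches Wednesday, 2019-06-12.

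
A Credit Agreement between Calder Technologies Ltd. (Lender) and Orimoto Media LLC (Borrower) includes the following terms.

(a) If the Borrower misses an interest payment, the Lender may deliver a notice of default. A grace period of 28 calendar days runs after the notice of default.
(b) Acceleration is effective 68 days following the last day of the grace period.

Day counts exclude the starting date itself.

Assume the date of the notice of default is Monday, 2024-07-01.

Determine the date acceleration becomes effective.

The last day of the grace period: 28 calendar days after 2024-07-01 is 2024-07-29.
The date acceleration becomes effective: 2024-07-29 + 68 days = 2024-10-05.

2024-10-05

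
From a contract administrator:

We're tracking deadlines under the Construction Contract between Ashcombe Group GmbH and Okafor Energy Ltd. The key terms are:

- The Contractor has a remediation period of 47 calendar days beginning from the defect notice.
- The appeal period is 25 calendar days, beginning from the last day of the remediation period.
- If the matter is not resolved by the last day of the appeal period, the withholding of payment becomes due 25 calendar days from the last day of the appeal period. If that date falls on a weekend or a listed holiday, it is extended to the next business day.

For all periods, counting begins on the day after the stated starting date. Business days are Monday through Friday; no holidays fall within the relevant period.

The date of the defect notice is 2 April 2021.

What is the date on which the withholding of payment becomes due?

The last day of the remediation period: 47 calendar days after 2 April 2021 is 19 May 2021.
Adding 25 calendar days to 19 May 2021 gives 13 June 2021, which is the last day of the appeal period.
Adding 25 calendar days to 13 June 2021 gives 8 July 2021, which is the date on which the withholding of payment becomes due. 8 July 2021 is a Thursday, so no roll-forward applies.

8 July 2021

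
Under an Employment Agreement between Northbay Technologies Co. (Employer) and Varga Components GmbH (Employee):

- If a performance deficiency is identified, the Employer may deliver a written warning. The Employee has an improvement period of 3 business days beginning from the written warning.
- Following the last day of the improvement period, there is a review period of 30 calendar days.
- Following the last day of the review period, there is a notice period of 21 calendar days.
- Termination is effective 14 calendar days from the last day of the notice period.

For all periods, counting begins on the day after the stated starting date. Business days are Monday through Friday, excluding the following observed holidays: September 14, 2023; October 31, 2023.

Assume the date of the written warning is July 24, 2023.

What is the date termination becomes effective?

The last day of the improvement period: counting 3 business days from Monday, July 24, 2023 (Jul 25, Jul 26, Jul 27, skipping weekends) reaches Thursday, July 27, 2023.
Adding 30 calendar days to July 27, 2023 gives August 26, 2023, which is the last day of the review period.
Adding 21 calendar days to August 26, 2023 gives September 16, 2023, which is the last day of the notice period.
Adding 14 calendar days to September 16, 2023 gives September 30, 2023, which is the date termination becomes effective.

September 30, 2023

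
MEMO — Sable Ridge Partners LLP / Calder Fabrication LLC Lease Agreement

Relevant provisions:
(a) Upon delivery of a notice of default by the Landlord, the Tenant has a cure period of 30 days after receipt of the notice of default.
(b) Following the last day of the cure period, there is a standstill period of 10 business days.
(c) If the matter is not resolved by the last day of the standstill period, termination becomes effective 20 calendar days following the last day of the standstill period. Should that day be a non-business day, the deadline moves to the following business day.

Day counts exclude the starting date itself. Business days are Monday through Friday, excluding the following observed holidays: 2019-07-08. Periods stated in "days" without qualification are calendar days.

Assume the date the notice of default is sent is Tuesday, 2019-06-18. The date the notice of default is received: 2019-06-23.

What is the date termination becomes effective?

2019-08-26

Adding 30 calendar days to 2019-06-23 gives 2019-07-23, which is the last day of the cure period.
From Tuesday, 2019-07-23, 10 business days (Jul 24, Jul 25, Jul 26, Jul 29, Jul 30, Jul 31, Aug 1, Aug 2, Aug 5, Aug 6, skipping weekends) brings us to Tuesday, 2019-08-06, which is the last day of the standstill period.
The date termination becomes effective: 20 calendar days after 2019-08-06 is 2019-08-26. 2019-08-26 is a Monday and is not a listed holiday, so no roll-forward applies.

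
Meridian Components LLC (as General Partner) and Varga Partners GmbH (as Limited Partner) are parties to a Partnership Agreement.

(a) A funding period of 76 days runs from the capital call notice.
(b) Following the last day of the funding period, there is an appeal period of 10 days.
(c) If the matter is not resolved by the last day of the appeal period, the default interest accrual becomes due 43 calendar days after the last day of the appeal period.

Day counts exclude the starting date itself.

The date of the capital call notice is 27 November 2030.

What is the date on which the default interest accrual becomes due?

Adding 76 calendar days to 27 November 2030 gives 11 February 2031, which is the last day of the funding period.
Adding 10 calendar days to 11 February 2031 gives 21 February 2031, which is the last day of the appeal period.
Adding 43 calendar days to 21 February 2031 gives 5 April 2031, which is the date on which the default interest accrual becomes due.

5 April 2031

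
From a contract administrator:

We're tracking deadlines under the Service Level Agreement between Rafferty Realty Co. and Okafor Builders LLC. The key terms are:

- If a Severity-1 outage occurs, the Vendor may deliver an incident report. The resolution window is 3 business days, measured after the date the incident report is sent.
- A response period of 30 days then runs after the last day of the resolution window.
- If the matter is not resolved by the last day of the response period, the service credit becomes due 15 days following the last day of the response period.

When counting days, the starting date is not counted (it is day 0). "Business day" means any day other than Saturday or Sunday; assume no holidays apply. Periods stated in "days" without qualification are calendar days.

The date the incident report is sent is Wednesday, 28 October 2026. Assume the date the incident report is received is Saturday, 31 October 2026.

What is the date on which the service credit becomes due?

17 December 2026

From Wednesday, 28 October 2026, 3 business days (Oct 29, Oct 30, Nov 2, skipping weekends) brings us to Monday, 2 November 2026, which is the last day of the resolution window.
The last day of the response period: 30 calendar days after 2 November 2026 is 2 December 2026.
Adding 15 calendar days to 2 December 2026 gives 17 December 2026, which is the date on which the service credit becomes due.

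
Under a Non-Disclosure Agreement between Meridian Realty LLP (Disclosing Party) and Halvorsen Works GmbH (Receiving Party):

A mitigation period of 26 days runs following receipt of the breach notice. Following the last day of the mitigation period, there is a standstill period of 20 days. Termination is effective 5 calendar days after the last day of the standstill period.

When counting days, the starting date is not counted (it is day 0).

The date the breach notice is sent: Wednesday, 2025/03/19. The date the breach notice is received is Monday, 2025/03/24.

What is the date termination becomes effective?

The last day of the mitigation period: 2025/03/24 + 26 days = 2025/04/19.
The last day of the standstill period: 2025/04/19 + 20 days = 2025/05/09.
The date termination becomes effective: 2025/05/09 + 5 days = 2025/05/14.

2025/05/14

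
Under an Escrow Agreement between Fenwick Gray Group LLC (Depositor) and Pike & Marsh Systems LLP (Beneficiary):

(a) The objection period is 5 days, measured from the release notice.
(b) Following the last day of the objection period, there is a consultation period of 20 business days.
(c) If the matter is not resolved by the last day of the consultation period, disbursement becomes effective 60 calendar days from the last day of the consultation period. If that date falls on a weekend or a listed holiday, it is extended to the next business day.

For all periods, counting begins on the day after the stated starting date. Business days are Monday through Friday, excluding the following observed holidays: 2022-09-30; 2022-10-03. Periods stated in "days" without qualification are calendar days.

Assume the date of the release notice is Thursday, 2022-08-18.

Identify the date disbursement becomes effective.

The last day of the objection period: 2022-08-18 + 5 days = 2022-08-23.
The last day of the consultation period: 20 business days after Tuesday, 2022-08-23, skipping weekends — Aug 24, Aug 25, Aug 26, Aug 29, …, Sep 16, Sep 19, Sep 20 — lands on Tuesday, 2022-09-20.
The date disbursement becomes effective: 2022-09-20 + 60 days = 2022-11-19. That falls on a Saturday, so it rolls to the next business day, Monday, 2022-11-21.

2022-11-21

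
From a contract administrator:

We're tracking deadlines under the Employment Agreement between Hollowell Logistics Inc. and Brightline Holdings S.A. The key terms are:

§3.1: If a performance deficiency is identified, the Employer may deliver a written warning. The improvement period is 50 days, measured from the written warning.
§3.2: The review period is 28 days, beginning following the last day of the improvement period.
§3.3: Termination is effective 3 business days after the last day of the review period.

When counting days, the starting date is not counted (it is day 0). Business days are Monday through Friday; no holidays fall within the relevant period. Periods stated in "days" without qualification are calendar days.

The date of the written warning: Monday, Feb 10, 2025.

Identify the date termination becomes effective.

Adding 50 calendar days to Feb 10, 2025 gives Apr 1, 2025, which is the last day of the improvement period.
Adding 28 calendar days to Apr 1, 2025 gives Apr 29, 2025, which is the last day of the review period.
The date termination becomes effective: 3 business days after Tuesday, Apr 29, 2025, skipping weekends — Apr 30, May 1, May 2 — lands on Friday, May 2, 2025.

May 2, 2025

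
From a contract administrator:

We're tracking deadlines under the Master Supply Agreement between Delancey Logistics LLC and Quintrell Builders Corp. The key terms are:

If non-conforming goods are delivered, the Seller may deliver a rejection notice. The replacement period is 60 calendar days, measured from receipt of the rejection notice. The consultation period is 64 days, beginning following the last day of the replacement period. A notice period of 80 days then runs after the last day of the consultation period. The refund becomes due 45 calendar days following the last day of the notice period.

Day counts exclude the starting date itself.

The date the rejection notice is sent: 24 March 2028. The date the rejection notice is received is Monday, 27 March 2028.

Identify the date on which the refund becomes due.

The last day of the replacement period: 27 March 2028 + 60 days = 26 May 2028.
Adding 64 calendar days to 26 May 2028 gives 29 July 2028, which is the last day of the consultation period.
Adding 80 calendar days to 29 July 2028 gives 17 October 2028, which is the last day of the notice period.
Adding 45 calendar days to 17 October 2028 gives 1 December 2028, which is the date on which the refund becomes due.

1 December 2028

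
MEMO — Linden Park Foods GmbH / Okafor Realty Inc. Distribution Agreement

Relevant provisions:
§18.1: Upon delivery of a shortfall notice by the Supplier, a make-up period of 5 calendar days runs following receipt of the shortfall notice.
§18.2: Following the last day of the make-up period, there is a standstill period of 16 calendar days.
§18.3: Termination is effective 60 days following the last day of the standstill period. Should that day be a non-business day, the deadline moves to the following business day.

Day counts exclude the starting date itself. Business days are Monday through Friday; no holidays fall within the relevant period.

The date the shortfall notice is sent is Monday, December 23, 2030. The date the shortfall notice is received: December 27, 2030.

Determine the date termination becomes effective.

The last day of the make-up period: 5 calendar days after December 27, 2030 is January 1, 2031.
Adding 16 calendar days to January 1, 2031 gives January 17, 2031, which is the last day of the standstill period.
The date termination becomes effective: January 17, 2031 + 60 days = March 18, 2031. March 18, 2031 is a Tuesday, so no roll-forward applies.

March 18, 2031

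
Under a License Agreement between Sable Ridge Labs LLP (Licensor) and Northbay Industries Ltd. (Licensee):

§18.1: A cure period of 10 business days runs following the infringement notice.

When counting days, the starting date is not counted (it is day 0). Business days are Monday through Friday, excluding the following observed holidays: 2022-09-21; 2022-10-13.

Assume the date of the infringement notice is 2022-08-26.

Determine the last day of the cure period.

2022-09-09

From Friday, 2022-08-26, 10 business days (Aug 29, Aug 30, Aug 31, Sep 1, Sep 2, Sep 5, Sep 6, Sep 7, Sep 8, Sep 9, skipping weekends) brings us to Friday, 2022-09-09, which is the last day of the cure period.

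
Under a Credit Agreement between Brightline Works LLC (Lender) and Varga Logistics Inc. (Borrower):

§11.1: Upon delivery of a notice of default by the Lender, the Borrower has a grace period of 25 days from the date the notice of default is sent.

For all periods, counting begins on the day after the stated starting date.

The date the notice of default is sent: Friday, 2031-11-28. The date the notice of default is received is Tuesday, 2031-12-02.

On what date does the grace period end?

Adding 25 calendar days to 2031-11-28 gives 2031-12-23, which is the last day of the grace period.

2031-12-23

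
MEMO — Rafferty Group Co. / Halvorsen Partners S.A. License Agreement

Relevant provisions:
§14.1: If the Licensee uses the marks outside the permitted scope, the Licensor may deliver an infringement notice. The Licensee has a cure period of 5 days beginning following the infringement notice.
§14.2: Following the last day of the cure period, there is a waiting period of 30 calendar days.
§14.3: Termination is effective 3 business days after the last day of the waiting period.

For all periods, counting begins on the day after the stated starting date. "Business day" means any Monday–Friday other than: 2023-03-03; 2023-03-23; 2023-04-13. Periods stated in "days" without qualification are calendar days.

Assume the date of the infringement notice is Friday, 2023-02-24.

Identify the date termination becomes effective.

The last day of the cure period: 5 calendar days after 2023-02-24 is 2023-03-01.
The last day of the waiting period: 30 calendar days after 2023-03-01 is 2023-03-31.
From Friday, 2023-03-31, 3 business days (Apr 3, Apr 4, Apr 5, skipping weekends) brings us to Wednesday, 2023-04-05, which is the date termination becomes effective.

2023-04-05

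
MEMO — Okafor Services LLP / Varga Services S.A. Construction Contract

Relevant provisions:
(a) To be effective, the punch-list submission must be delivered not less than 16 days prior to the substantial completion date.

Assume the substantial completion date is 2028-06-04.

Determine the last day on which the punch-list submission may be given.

2028-05-19

Counting back 16 calendar days from 2028-06-04 gives 2028-05-19.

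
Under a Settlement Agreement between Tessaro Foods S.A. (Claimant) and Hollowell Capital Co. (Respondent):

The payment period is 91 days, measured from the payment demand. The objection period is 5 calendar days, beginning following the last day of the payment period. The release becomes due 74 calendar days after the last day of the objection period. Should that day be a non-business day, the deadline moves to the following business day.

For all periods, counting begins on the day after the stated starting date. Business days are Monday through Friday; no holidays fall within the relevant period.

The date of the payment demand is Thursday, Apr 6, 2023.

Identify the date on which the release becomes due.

The last day of the payment period: Apr 6, 2023 + 91 days = Jul 6, 2023.
The last day of the objection period: Jul 6, 2023 + 5 days = Jul 11, 2023.
Adding 74 calendar days to Jul 11, 2023 gives Sep 23, 2023, which is the date on which the release becomes due. That falls on a Saturday, so it rolls to the next business day, Monday, Sep 25, 2023.

Sep 25, 2023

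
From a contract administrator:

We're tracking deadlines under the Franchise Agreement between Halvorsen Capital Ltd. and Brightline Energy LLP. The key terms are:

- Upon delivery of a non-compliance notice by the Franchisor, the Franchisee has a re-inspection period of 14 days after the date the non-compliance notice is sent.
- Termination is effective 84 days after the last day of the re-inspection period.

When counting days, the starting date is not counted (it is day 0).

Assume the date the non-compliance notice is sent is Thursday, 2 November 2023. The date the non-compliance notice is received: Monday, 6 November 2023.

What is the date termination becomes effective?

8 February 2024

The last day of the re-inspection period: 14 calendar days after 2 November 2023 is 16 November 2023.
Adding 84 calendar days to 16 November 2023 gives 8 February 2024, which is the date termination becomes effective.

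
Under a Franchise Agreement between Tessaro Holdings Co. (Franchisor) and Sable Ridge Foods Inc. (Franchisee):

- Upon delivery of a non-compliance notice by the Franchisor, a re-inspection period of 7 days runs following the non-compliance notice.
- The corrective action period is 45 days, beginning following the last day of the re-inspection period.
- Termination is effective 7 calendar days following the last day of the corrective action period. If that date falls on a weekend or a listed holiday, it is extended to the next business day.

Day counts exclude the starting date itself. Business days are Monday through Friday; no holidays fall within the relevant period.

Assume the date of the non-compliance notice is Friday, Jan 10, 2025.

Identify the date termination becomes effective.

Mar 10, 2025

The last day of the re-inspection period: 7 calendar days after Jan 10, 2025 is Jan 17, 2025.
The last day of the corrective action period: 45 calendar days after Jan 17, 2025 is Mar 3, 2025.
The date termination becomes effective: Mar 3, 2025 + 7 days = Mar 10, 2025. Mar 10, 2025 is a Monday, so no roll-forward applies.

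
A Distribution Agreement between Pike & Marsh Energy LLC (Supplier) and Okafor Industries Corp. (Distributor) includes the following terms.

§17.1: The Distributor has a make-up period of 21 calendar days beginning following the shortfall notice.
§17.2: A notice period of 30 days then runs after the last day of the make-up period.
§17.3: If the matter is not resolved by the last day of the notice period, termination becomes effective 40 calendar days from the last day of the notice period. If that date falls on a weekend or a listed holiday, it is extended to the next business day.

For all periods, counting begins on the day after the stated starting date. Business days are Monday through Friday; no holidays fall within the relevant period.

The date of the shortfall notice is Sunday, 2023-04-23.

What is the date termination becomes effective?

2023-07-24

The last day of the make-up period: 21 calendar days after 2023-04-23 is 2023-05-14.
The last day of the notice period: 2023-05-14 + 30 days = 2023-06-13.
Adding 40 calendar days to 2023-06-13 gives 2023-07-23, which is the date termination becomes effective. That falls on a Sunday, so it rolls to the next business day, Monday, 2023-07-24.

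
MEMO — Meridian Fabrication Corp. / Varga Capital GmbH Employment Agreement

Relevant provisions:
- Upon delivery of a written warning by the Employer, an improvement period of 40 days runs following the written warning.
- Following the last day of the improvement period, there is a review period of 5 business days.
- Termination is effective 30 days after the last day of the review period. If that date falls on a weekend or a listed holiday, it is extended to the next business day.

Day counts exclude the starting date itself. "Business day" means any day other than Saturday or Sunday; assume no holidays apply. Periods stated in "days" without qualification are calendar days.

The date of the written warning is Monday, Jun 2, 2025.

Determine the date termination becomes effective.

Adding 40 calendar days to Jun 2, 2025 gives Jul 12, 2025, which is the last day of the improvement period.
The last day of the review period: 5 business days after Saturday, Jul 12, 2025, skipping weekends — Jul 14, Jul 15, Jul 16, Jul 17, Jul 18 — lands on Friday, Jul 18, 2025.
The date termination becomes effective: 30 calendar days after Jul 18, 2025 is Aug 17, 2025. That falls on a Sunday, so it rolls to the next business day, Monday, Aug 18, 2025.

Aug 18, 2025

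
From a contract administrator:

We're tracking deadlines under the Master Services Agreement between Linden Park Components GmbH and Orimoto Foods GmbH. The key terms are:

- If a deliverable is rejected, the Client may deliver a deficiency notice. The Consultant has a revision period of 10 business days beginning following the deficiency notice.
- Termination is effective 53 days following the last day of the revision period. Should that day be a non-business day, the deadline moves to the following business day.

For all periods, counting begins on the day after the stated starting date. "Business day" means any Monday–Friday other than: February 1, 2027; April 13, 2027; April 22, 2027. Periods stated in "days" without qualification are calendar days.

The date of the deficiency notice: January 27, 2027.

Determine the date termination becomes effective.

April 5, 2027

The last day of the revision period: counting 10 business days from Wednesday, January 27, 2027 (Jan 28, Jan 29, Feb 2, Feb 3, Feb 4, Feb 5, Feb 8, Feb 9, Feb 10, Feb 11, skipping weekends and the listed holiday on Feb 1) reaches Thursday, February 11, 2027.
The date termination becomes effective: February 11, 2027 + 53 days = April 5, 2027. April 5, 2027 is a Monday and is not a listed holiday, so no roll-forward applies.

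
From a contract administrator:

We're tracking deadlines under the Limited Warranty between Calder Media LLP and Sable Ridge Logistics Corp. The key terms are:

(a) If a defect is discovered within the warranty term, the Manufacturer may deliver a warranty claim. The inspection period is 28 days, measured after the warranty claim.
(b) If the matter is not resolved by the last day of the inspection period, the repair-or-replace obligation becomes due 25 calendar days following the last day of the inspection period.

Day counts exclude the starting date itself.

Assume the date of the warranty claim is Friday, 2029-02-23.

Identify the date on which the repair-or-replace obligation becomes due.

The last day of the inspection period: 2029-02-23 + 28 days = 2029-03-23.
Adding 25 calendar days to 2029-03-23 gives 2029-04-17, which is the date on which the repair-or-replace obligation becomes due.

2029-04-17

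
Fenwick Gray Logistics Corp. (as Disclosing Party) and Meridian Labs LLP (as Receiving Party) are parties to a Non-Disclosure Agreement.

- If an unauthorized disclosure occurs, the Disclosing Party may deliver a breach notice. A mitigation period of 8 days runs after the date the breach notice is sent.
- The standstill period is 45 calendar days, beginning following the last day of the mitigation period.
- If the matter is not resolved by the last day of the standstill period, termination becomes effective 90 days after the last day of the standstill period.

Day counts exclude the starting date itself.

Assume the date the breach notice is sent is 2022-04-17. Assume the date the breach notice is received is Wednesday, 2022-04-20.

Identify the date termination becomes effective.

The last day of the mitigation period: 8 calendar days after 2022-04-17 is 2022-04-25.
Adding 45 calendar days to 2022-04-25 gives 2022-06-09, which is the last day of the standstill period.
Adding 90 calendar days to 2022-06-09 gives 2022-09-07, which is the date termination becomes effective.

2022-09-07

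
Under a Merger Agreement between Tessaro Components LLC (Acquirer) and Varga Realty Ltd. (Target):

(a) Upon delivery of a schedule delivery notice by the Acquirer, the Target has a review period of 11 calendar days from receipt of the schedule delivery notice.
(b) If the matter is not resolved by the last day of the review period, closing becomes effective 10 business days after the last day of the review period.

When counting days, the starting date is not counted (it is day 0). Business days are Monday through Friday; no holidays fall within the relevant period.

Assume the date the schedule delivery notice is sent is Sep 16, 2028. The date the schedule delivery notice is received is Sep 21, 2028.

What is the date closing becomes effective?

The last day of the review period: Sep 21, 2028 + 11 days = Oct 2, 2028.
The date closing becomes effective: counting 10 business days from Monday, Oct 2, 2028 (Oct 3, Oct 4, Oct 5, Oct 6, Oct 9, Oct 10, Oct 11, Oct 12, Oct 13, Oct 16, skipping weekends) reaches Monday, Oct 16, 2028.

Oct 16, 2028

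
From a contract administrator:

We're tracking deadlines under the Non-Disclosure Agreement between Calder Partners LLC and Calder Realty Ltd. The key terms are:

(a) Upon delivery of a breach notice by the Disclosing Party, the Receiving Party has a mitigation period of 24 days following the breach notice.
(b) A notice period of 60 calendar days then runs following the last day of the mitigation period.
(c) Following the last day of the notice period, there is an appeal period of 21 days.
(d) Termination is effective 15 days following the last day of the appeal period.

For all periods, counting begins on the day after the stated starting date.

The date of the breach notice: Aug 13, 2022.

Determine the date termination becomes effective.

Dec 11, 2022

The last day of the mitigation period: Aug 13, 2022 + 24 days = Sep 6, 2022.
The last day of the notice period: 60 calendar days after Sep 6, 2022 is Nov 5, 2022.
The last day of the appeal period: 21 calendar days after Nov 5, 2022 is Nov 26, 2022.
Adding 15 calendar days to Nov 26, 2022 gives Dec 11, 2022, which is the date termination becomes effective.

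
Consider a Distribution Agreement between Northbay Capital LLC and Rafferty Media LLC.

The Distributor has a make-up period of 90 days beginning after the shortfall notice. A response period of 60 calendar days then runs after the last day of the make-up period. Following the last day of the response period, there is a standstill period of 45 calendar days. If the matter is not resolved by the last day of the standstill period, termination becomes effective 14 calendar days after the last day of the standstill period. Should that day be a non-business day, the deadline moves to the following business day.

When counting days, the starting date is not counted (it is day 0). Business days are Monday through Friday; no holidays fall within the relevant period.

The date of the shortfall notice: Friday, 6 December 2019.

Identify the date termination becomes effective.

2 July 2020

Adding 90 calendar days to 6 December 2019 gives 5 March 2020, which is the last day of the make-up period.
The last day of the response period: 5 March 2020 + 60 days = 4 May 2020.
Adding 45 calendar days to 4 May 2020 gives 18 June 2020, which is the last day of the standstill period.
Adding 14 calendar days to 18 June 2020 gives 2 July 2020, which is the date termination becomes effective. 2 July 2020 is a Thursday, so no roll-forward applies.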